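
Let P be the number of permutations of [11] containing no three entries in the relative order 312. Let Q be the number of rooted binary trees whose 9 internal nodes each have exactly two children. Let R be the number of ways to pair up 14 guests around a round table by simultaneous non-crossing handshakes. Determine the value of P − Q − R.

53495

For any fixed pattern of length 3, the pattern-avoiding permutations of [11] number C_11. So P = C_11 = 58786.
The number of full binary trees on 9 internal nodes is the Catalan number C_9. So Q = C_9 = 4862.
With 14 = 2·7 people, non-crossing handshake pairings are non-crossing perfect matchings on a circle, counted by C_7. So R = C_7 = 429.
P − Q − R = 58786 − 4862 − 429 = 53495.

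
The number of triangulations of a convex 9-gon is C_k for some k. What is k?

Triangulations of a convex m-gon are counted by C_{m−2}; with m = 9 this is C_7.

7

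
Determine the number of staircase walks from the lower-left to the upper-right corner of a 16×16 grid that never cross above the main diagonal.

35357670

Monotone paths in an n×n grid that stay weakly below the diagonal are counted by C_n; here n = 16.
C_16 = C(32,16)/17 = 601080390/17 = 35357670.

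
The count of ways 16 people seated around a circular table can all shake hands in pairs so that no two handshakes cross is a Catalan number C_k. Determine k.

8

With 16 = 2·8 people, non-crossing handshake pairings are non-crossing perfect matchings on a circle, counted by C_8.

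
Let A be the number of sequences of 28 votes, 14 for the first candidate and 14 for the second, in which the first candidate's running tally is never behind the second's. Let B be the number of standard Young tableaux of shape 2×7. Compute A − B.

Reading a vote for the leader as '(' and for the other as ')' turns such a sequence into a balanced string of 14 pairs, so the count is C_14. So A = C_14 = 2674440.
Standard Young tableaux of shape 2×n are counted by C_n; here n = 7. So B = C_7 = 429.
A − B = 2674440 − 429 = 2674011.

2674011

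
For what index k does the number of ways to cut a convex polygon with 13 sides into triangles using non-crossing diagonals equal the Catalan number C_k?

11

A convex 13-gon is triangulated into 11 triangles, and the number of such triangulations is the Catalan number C_{13−2} = C_11.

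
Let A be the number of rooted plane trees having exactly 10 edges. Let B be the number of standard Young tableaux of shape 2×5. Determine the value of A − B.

Rooted ordered trees with n edges are counted by C_n; here n = 10. So A = C_10 = 16796.
Standard Young tableaux of shape 2×n are counted by C_n; here n = 5. So B = C_5 = 42.
A − B = 16796 − 42 = 16754.

16754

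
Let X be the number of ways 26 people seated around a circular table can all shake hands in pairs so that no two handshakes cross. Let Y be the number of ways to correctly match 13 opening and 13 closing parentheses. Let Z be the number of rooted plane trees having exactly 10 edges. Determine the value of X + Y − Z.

With 26 = 2·13 people, non-crossing handshake pairings are non-crossing perfect matchings on a circle, counted by C_13. So X = C_13 = 742900.
Balanced strings of n pairs of brackets are counted by C_n; here n = 13. So Y = C_13 = 742900.
Rooted ordered trees with n edges are counted by C_n; here n = 10. So Z = C_10 = 16796.
X + Y − Z = 742900 + 742900 − 16796 = 1469004.

1469004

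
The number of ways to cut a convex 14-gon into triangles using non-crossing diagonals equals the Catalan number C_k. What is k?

A convex 14-gon is triangulated into 12 triangles, and the number of such triangulations is the Catalan number C_{14−2} = C_12.

12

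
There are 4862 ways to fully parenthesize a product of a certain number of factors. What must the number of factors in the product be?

10

Parenthesizations of m factors are counted by C_{m−1}; 4862 = C_9.
So the index is 9, and the number of factors is 9 + 1 = 10.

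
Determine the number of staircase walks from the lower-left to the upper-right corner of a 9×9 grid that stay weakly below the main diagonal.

Monotone paths in an n×n grid that stay weakly below the diagonal are counted by C_n; here n = 9.
C_9 = C(18,9)/10 = 48620/10 = 4862.

4862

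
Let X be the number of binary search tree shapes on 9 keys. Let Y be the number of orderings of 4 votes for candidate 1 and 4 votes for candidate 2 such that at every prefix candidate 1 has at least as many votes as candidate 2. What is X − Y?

4848

There are C_n binary search tree shapes on n keys; with n = 9 that is C_9. So X = C_9 = 4862.
Reading a vote for the leader as '(' and for the other as ')' turns such a sequence into a balanced string of 4 pairs, so the count is C_4. So Y = C_4 = 14.
X − Y = 4862 − 14 = 4848.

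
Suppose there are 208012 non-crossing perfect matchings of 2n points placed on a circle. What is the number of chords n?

Non-crossing pairings of 2n points on a circle are counted by C_n. The Catalan number equal to 208012 is C_12.

12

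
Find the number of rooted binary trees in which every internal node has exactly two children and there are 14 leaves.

742900

Full binary trees with 14 leaves have 14−1 = 13 internal nodes, so there are C_13 of them.
C_13 = C(26,13)/14 = 10400600/14 = 742900.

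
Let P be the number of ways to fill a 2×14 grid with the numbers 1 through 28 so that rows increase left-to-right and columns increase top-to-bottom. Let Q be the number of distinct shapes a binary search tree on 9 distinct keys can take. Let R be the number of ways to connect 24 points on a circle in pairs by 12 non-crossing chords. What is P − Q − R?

2461566

By the hook-length formula (or a Dyck-path bijection), SYT of shape 2×14 number C_14. So P = C_14 = 2674440.
There are C_n binary search tree shapes on n keys; with n = 9 that is C_9. So Q = C_9 = 4862.
Non-crossing perfect matchings of 2n points on a circle are counted by C_n; with 24 points, n = 12. So R = C_12 = 208012.
P − Q − R = 2674440 − 4862 − 208012 = 2461566.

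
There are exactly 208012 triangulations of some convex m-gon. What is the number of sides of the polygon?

14

Triangulations of a convex m-gon are counted by C_{m−2}; 208012 = C_12.
So m − 2 = 12, giving m = 14 sides.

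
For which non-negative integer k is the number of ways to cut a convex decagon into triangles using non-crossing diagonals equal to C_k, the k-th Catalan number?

8

The number of triangulations of a 10-gon is the Catalan number C_8 (index = sides − 2).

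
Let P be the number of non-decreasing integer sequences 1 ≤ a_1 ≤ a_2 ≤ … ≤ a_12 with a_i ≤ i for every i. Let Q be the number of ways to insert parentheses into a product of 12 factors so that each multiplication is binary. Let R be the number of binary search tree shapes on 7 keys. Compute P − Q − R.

148797

Such sub-staircase sequences of length n are counted by C_n; here n = 12. So P = C_12 = 208012.
Bracketing 12 factors into binary products is counted by C_{12−1} = C_11. So Q = C_11 = 58786.
Rooted binary trees with 7 nodes (each child slot possibly empty) number C_7. So R = C_7 = 429.
P − Q − R = 208012 − 58786 − 429 = 148797.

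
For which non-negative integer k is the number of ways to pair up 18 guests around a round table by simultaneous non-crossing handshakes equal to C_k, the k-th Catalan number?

Non-crossing handshake pairings of 2n people are counted by C_n; 18 people gives n = 9.

9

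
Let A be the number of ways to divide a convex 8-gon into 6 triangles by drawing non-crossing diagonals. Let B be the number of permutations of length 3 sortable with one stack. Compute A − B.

127

The number of triangulations of an 8-gon is the Catalan number C_6 (index = sides − 2). So A = C_6 = 132.
By Knuth's characterisation, the stack-sortable permutations of length 3 are the 231-avoiders, numbering C_3. So B = C_3 = 5.
A − B = 132 − 5 = 127.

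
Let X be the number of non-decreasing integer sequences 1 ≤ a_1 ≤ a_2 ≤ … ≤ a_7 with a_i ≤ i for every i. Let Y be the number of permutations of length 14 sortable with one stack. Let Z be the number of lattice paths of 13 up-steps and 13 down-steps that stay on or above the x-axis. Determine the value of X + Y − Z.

1931969

Such sub-staircase sequences of length n are counted by C_n; here n = 7. So X = C_7 = 429.
By Knuth's characterisation, the stack-sortable permutations of length 14 are the 231-avoiders, numbering C_14. So Y = C_14 = 2674440.
Paths of 13 up- and 13 down-steps that never dip below the axis are Dyck paths; their count is C_13. So Z = C_13 = 742900.
X + Y − Z = 429 + 2674440 − 742900 = 1931969.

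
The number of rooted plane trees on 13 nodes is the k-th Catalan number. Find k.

A rooted plane tree on 13 nodes has 12 edges, and such trees are counted by C_12.

12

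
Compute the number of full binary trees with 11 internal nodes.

58786

The number of full binary trees on 11 internal nodes is the Catalan number C_11.
C_11 = C_10 · 2(2·10+1)/(10+2) = 16796 · 42/12 = 58786.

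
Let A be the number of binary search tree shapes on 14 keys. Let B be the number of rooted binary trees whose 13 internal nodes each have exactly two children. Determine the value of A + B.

Rooted binary trees with 14 nodes (each child slot possibly empty) number C_14. So A = C_14 = 2674440.
Full binary trees with n internal nodes are counted by C_n; here n = 13. So B = C_13 = 742900.
A + B = 2674440 + 742900 = 3417340.

3417340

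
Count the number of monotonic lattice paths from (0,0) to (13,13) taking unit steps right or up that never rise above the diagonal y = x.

742900

Sub-diagonal monotone paths from (0,0) to (13,13) biject with Dyck paths of semilength 13, giving C_13.
C_13 = C(26,13)/14 = 10400600/14 = 742900.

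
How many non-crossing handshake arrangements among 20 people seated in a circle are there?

Non-crossing handshake pairings of 2n people are counted by C_n; 20 people gives n = 10.
C_10 = C(20,10)/11 = 184756/11 = 16796.

16796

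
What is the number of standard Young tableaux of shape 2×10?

Standard Young tableaux of shape 2×n are counted by C_n; here n = 10.
C_10 = 16796.

16796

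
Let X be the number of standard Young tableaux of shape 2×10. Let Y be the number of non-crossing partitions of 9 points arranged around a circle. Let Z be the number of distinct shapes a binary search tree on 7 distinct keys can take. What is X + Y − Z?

21229

By the hook-length formula (or a Dyck-path bijection), SYT of shape 2×10 number C_10. So X = C_10 = 16796.
Non-crossing partitions of an n-element set are counted by C_n; here n = 9. So Y = C_9 = 4862.
Binary trees (left/right distinguished) on n nodes are counted by C_n; here n = 7. So Z = C_7 = 429.
X + Y − Z = 16796 + 4862 − 429 = 21229.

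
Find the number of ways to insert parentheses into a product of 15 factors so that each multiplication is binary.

Ways to associate a product of 15 factors correspond to binary trees on 15 leaves, so the count is C_14.
C_14 = 2674440.

2674440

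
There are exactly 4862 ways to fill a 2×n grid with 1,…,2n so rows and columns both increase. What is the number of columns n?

Standard Young tableaux of shape 2×n are counted by C_n; 4862 = C_9.

9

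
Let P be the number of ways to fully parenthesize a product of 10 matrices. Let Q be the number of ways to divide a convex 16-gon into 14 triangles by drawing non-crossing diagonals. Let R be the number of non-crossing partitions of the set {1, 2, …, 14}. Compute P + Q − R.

4862

Bracketing 10 factors into binary products is counted by C_{10−1} = C_9. So P = C_9 = 4862.
The number of triangulations of a 16-gon is the Catalan number C_14 (index = sides − 2). So Q = C_14 = 2674440.
The non-crossing partitions of [14] form a lattice of size C_14. So R = C_14 = 2674440.
P + Q − R = 4862 + 2674440 − 2674440 = 4862.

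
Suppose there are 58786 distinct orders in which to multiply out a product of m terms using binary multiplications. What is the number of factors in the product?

12

Parenthesizations of m factors are counted by C_{m−1}, and C_11 = 58786.
So the index is 11, and the number of factors is 11 + 1 = 12.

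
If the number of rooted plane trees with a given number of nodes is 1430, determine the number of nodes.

9

Rooted ordered trees on m nodes are counted by C_{m−1}. Since C_8 = 1430, the index is 8.
So the index is 8, and the number of nodes is 8 + 1 = 9.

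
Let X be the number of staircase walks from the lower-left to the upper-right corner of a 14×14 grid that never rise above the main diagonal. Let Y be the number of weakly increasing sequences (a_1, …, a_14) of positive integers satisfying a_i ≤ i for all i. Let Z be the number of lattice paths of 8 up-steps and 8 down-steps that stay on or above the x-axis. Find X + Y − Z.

Sub-diagonal monotone paths from (0,0) to (14,14) biject with Dyck paths of semilength 14, giving C_14. So X = C_14 = 2674440.
Weakly increasing sequences with a_i ≤ i biject with Dyck paths of semilength 14, so there are C_14. So Y = C_14 = 2674440.
Paths of 8 up- and 8 down-steps that never dip below the axis are Dyck paths; their count is C_8. So Z = C_8 = 1430.
X + Y − Z = 2674440 + 2674440 − 1430 = 5347450.

5347450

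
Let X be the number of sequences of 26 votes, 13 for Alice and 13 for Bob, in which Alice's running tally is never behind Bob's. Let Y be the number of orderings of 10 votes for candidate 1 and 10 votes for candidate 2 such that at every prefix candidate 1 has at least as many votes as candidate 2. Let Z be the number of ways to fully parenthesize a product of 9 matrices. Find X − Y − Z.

724674

Reading a vote for the leader as '(' and for the other as ')' turns such a sequence into a balanced string of 13 pairs, so the count is C_13. So X = C_13 = 742900.
Reading a vote for the leader as '(' and for the other as ')' turns such a sequence into a balanced string of 10 pairs, so the count is C_10. So Y = C_10 = 16796.
Parenthesizations of m factors correspond to full binary trees with m leaves, counted by C_{m−1}; m = 9 gives C_8. So Z = C_8 = 1430.
X − Y − Z = 742900 − 16796 − 1430 = 724674.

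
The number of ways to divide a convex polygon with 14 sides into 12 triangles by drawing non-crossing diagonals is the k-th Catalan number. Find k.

12

Triangulations of a convex m-gon are counted by C_{m−2}; with m = 14 this is C_12.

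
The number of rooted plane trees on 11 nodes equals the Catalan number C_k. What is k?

A rooted plane tree on 11 nodes has 10 edges, and such trees are counted by C_10.

10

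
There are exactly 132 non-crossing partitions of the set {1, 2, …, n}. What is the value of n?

6

Non-crossing partitions of [n] are counted by C_n, and C_6 = 132.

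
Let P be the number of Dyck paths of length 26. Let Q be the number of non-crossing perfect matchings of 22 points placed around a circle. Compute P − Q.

684114

Dyck paths of semilength n (length 2n) are counted by C_n; here n = 13. So P = C_13 = 742900.
Pairing 22 circle points by 11 non-crossing chords gives C_11 matchings. So Q = C_11 = 58786.
P − Q = 742900 − 58786 = 684114.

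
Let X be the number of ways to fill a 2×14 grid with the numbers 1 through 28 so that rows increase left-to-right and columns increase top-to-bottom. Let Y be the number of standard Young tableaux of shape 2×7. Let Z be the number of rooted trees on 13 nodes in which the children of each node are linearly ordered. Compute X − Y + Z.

2882023

By the hook-length formula (or a Dyck-path bijection), SYT of shape 2×14 number C_14. So X = C_14 = 2674440.
Standard Young tableaux of shape 2×n are counted by C_n; here n = 7. So Y = C_7 = 429.
Rooted ordered (plane) trees on m nodes have m−1 edges and are counted by C_{m−1}; m = 13 gives C_12. So Z = C_12 = 208012.
X − Y + Z = 2674440 − 429 + 208012 = 2882023.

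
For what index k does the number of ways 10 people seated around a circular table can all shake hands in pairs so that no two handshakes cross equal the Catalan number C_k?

Non-crossing handshake pairings of 2n people are counted by C_n; 10 people gives n = 5.

5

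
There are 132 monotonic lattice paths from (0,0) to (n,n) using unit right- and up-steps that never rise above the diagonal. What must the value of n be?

6

Such diagonal-avoiding paths in an n×n grid are counted by C_n; 132 = C_6.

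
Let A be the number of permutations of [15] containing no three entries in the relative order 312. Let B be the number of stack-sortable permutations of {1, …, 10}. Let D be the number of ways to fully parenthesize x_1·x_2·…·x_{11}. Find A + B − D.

For any fixed pattern of length 3, the pattern-avoiding permutations of [15] number C_15. So A = C_15 = 9694845.
By Knuth's characterisation, the stack-sortable permutations of length 10 are the 231-avoiders, numbering C_10. So B = C_10 = 16796.
Ways to associate a product of 11 factors correspond to binary trees on 11 leaves, so the count is C_10. So D = C_10 = 16796.
A + B − D = 9694845 + 16796 − 16796 = 9694845.

9694845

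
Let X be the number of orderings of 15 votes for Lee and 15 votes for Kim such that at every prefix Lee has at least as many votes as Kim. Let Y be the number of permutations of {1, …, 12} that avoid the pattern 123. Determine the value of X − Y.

9486833

Ballot sequences with n votes each where one side never trails are Dyck words, counted by C_n; here n = 15. So X = C_15 = 9694845.
For any fixed pattern of length 3, the pattern-avoiding permutations of [12] number C_12. So Y = C_12 = 208012.
X − Y = 9694845 − 208012 = 9486833.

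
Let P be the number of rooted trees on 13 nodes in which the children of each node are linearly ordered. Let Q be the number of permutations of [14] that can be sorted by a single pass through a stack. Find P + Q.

A rooted plane tree on 13 nodes has 12 edges, and such trees are counted by C_12. So P = C_12 = 208012.
Stack-sortable permutations are exactly the 231-avoiding ones, counted by C_n; here n = 14. So Q = C_14 = 2674440.
P + Q = 208012 + 2674440 = 2882452.

2882452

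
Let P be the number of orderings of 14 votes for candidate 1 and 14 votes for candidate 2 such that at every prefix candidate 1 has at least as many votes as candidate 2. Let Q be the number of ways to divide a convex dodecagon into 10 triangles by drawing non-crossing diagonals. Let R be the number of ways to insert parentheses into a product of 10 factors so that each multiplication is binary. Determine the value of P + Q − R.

Ballot sequences with n votes each where one side never trails are Dyck words, counted by C_n; here n = 14. So P = C_14 = 2674440.
The number of triangulations of a 12-gon is the Catalan number C_10 (index = sides − 2). So Q = C_10 = 16796.
Bracketing 10 factors into binary products is counted by C_{10−1} = C_9. So R = C_9 = 4862.
P + Q − R = 2674440 + 16796 − 4862 = 2686374.

2686374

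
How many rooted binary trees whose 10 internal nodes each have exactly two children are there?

16796

Full binary trees with n internal nodes are counted by C_n; here n = 10.
C_10 = 16796.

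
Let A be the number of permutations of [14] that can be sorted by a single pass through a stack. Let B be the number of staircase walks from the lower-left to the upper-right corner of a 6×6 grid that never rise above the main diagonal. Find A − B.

2674308

Stack-sortable permutations are exactly the 231-avoiding ones, counted by C_n; here n = 14. So A = C_14 = 2674440.
Monotone paths in an n×n grid that stay weakly below the diagonal are counted by C_n; here n = 6. So B = C_6 = 132.
A − B = 2674440 − 132 = 2674308.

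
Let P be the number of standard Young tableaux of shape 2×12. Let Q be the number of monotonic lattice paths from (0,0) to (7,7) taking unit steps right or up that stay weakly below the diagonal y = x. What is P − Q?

207583

By the hook-length formula (or a Dyck-path bijection), SYT of shape 2×12 number C_12. So P = C_12 = 208012.
Sub-diagonal monotone paths from (0,0) to (7,7) biject with Dyck paths of semilength 7, giving C_7. So Q = C_7 = 429.
P − Q = 208012 − 429 = 207583.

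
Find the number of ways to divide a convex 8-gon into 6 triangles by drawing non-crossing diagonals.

132

The number of triangulations of an 8-gon is the Catalan number C_6 (index = sides − 2).
C_6 = C(12,6)/7 = 924/7 = 132.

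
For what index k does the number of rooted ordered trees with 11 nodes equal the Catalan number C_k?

10

Rooted ordered (plane) trees on m nodes have m−1 edges and are counted by C_{m−1}; m = 11 gives C_10.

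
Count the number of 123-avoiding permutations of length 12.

208012

Permutations of [n] avoiding any single length-3 pattern are counted by C_n; here n = 12.
C_12 = C(24,12)/13 = 2704156/13 = 208012.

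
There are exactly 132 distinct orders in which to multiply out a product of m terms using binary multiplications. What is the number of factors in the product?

Parenthesizations of m factors are counted by C_{m−1}, and C_6 = 132.
So the index is 6, and the number of factors is 6 + 1 = 7.

7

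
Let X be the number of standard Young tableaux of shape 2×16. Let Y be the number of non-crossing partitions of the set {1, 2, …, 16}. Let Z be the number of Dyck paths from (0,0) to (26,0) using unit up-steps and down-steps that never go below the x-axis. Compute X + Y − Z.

Standard Young tableaux of shape 2×n are counted by C_n; here n = 16. So X = C_16 = 35357670.
The non-crossing partitions of [16] form a lattice of size C_16. So Y = C_16 = 35357670.
A Dyck path with 13 up-steps and 13 down-steps has semilength 13, so there are C_13 of them. So Z = C_13 = 742900.
X + Y − Z = 35357670 + 35357670 − 742900 = 69972440.

69972440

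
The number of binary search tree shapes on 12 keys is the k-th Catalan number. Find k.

Binary trees (left/right distinguished) on n nodes are counted by C_n; here n = 12.

12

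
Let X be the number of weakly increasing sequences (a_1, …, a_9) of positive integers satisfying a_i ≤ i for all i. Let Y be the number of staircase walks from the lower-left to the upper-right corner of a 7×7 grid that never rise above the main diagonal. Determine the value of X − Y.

4433

Weakly increasing sequences with a_i ≤ i biject with Dyck paths of semilength 9, so there are C_9. So X = C_9 = 4862.
Monotone paths in an n×n grid that stay weakly below the diagonal are counted by C_n; here n = 7. So Y = C_7 = 429.
X − Y = 4862 − 429 = 4433.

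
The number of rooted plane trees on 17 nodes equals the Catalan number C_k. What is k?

Rooted ordered (plane) trees on m nodes have m−1 edges and are counted by C_{m−1}; m = 17 gives C_16.

16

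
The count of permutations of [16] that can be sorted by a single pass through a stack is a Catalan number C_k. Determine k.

Stack-sortable permutations are exactly the 231-avoiding ones, counted by C_n; here n = 16.

16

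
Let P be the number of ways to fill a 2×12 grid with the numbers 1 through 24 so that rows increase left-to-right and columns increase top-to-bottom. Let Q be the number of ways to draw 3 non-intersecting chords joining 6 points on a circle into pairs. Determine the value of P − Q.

208007

Standard Young tableaux of shape 2×n are counted by C_n; here n = 12. So P = C_12 = 208012.
Non-crossing perfect matchings of 2n points on a circle are counted by C_n; with 6 points, n = 3. So Q = C_3 = 5.
P − Q = 208012 − 5 = 208007.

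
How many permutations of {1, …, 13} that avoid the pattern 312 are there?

742900

Permutations of [n] avoiding any single length-3 pattern are counted by C_n; here n = 13.
C_13 = C(26,13)/14 = 10400600/14 = 742900.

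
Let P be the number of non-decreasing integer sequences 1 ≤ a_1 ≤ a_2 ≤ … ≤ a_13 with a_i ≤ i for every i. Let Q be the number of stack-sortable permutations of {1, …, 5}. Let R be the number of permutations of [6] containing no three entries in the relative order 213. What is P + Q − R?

742810

Weakly increasing sequences with a_i ≤ i biject with Dyck paths of semilength 13, so there are C_13. So P = C_13 = 742900.
By Knuth's characterisation, the stack-sortable permutations of length 5 are the 231-avoiders, numbering C_5. So Q = C_5 = 42.
Permutations of [n] avoiding any single length-3 pattern are counted by C_n; here n = 6. So R = C_6 = 132.
P + Q − R = 742900 + 42 − 132 = 742810.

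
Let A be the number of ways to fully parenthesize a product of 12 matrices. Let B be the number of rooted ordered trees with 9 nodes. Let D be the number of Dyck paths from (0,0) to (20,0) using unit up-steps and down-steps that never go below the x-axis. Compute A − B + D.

Bracketing 12 factors into binary products is counted by C_{12−1} = C_11. So A = C_11 = 58786.
Rooted ordered (plane) trees on m nodes have m−1 edges and are counted by C_{m−1}; m = 9 gives C_8. So B = C_8 = 1430.
Dyck paths of semilength n (length 2n) are counted by C_n; here n = 10. So D = C_10 = 16796.
A − B + D = 58786 − 1430 + 16796 = 74152.

74152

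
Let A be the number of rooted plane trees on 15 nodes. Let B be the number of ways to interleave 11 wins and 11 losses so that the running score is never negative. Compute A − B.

2615654

Rooted ordered (plane) trees on m nodes have m−1 edges and are counted by C_{m−1}; m = 15 gives C_14. So A = C_14 = 2674440.
Reading a vote for the leader as '(' and for the other as ')' turns such a sequence into a balanced string of 11 pairs, so the count is C_11. So B = C_11 = 58786.
A − B = 2674440 − 58786 = 2615654.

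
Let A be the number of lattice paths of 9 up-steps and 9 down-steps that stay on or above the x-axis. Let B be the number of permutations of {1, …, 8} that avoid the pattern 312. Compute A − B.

A Dyck path with 9 up-steps and 9 down-steps has semilength 9, so there are C_9 of them. So A = C_9 = 4862.
Permutations of [n] avoiding any single length-3 pattern are counted by C_n; here n = 8. So B = C_8 = 1430.
A − B = 4862 − 1430 = 3432.

3432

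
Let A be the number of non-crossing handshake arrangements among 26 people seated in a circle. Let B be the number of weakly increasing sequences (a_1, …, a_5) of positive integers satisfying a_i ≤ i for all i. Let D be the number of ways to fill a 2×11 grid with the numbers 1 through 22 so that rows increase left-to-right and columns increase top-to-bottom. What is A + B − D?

684156

With 26 = 2·13 people, non-crossing handshake pairings are non-crossing perfect matchings on a circle, counted by C_13. So A = C_13 = 742900.
Such sub-staircase sequences of length n are counted by C_n; here n = 5. So B = C_5 = 42.
Standard Young tableaux of shape 2×n are counted by C_n; here n = 11. So D = C_11 = 58786.
A + B − D = 742900 + 42 − 58786 = 684156.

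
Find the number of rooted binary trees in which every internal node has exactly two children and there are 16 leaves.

Full binary trees with 16 leaves have 16−1 = 15 internal nodes, so there are C_15 of them.
C_15 = C(30,15)/16 = 155117520/16 = 9694845.

9694845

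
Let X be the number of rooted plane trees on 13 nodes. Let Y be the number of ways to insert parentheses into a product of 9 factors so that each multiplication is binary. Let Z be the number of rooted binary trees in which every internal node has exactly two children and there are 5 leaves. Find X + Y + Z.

A rooted plane tree on 13 nodes has 12 edges, and such trees are counted by C_12. So X = C_12 = 208012.
Parenthesizations of m factors correspond to full binary trees with m leaves, counted by C_{m−1}; m = 9 gives C_8. So Y = C_8 = 1430.
A full binary tree with L leaves has L−1 internal nodes and is counted by C_{L−1}; L = 5 gives C_4. So Z = C_4 = 14.
X + Y + Z = 208012 + 1430 + 14 = 209456.

209456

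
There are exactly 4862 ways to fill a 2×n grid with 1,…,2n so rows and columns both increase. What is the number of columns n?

9

Standard Young tableaux of shape 2×n are counted by C_n. The Catalan number equal to 4862 is C_9.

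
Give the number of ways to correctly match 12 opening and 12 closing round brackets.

208012

A balanced arrangement of 12 bracket pairs is a Dyck word of semilength 12, so the count is C_12.
C_12 = C_11 · 2(2·11+1)/(11+2) = 58786 · 46/13 = 208012.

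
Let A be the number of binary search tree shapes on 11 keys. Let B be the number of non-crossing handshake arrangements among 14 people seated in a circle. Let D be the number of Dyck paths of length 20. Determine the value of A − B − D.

There are C_n binary search tree shapes on n keys; with n = 11 that is C_11. So A = C_11 = 58786.
Non-crossing handshake pairings of 2n people are counted by C_n; 14 people gives n = 7. So B = C_7 = 429.
Paths of 10 up- and 10 down-steps that never dip below the axis are Dyck paths; their count is C_10. So D = C_10 = 16796.
A − B − D = 58786 − 429 − 16796 = 41561.

41561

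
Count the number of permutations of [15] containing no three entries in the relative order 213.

9694845

For any fixed pattern of length 3, the pattern-avoiding permutations of [15] number C_15.
C_15 = C(30,15)/16 = 155117520/16 = 9694845.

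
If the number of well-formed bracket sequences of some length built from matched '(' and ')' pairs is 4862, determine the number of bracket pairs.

Balanced strings of n bracket-pairs are counted by C_n; 4862 = C_9.

9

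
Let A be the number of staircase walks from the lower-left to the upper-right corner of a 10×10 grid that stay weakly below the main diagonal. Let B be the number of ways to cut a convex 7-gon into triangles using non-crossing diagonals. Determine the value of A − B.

Sub-diagonal monotone paths from (0,0) to (10,10) biject with Dyck paths of semilength 10, giving C_10. So A = C_10 = 16796.
A convex 7-gon is triangulated into 5 triangles, and the number of such triangulations is the Catalan number C_{7−2} = C_5. So B = C_5 = 42.
A − B = 16796 − 42 = 16754.

16754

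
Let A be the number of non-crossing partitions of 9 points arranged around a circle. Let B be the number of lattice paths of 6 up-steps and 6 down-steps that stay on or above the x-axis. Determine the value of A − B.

4730

Non-crossing partitions of an n-element set are counted by C_n; here n = 9. So A = C_9 = 4862.
Dyck paths of semilength n (length 2n) are counted by C_n; here n = 6. So B = C_6 = 132.
A − B = 4862 − 132 = 4730.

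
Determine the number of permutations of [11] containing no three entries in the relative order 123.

Permutations of [n] avoiding any single length-3 pattern are counted by C_n; here n = 11.
C_11 = C(22,11)/12 = 705432/12 = 58786.

58786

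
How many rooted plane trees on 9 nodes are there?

A rooted plane tree on 9 nodes has 8 edges, and such trees are counted by C_8.
C_8 = C(16,8)/9 = 12870/9 = 1430.

1430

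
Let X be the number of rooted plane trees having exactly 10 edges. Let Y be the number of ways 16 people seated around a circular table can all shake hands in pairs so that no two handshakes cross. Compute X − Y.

Rooted ordered trees with n edges are counted by C_n; here n = 10. So X = C_10 = 16796.
Non-crossing handshake pairings of 2n people are counted by C_n; 16 people gives n = 8. So Y = C_8 = 1430.
X − Y = 16796 − 1430 = 15366.

15366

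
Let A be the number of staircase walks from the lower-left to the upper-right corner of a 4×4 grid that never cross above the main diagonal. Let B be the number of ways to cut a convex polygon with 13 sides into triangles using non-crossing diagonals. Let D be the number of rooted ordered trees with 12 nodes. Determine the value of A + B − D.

Monotone paths in an n×n grid that stay weakly below the diagonal are counted by C_n; here n = 4. So A = C_4 = 14.
A convex 13-gon is triangulated into 11 triangles, and the number of such triangulations is the Catalan number C_{13−2} = C_11. So B = C_11 = 58786.
A rooted plane tree on 12 nodes has 11 edges, and such trees are counted by C_11. So D = C_11 = 58786.
A + B − D = 14 + 58786 − 58786 = 14.

14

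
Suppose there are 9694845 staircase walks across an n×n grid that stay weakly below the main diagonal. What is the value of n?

15

Such diagonal-avoiding paths in an n×n grid are counted by C_n. Since C_15 = 9694845, the index is 15.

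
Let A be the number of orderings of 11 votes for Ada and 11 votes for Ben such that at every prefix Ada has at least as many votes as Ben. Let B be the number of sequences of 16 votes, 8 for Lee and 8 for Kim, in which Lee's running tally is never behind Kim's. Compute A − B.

57356

Reading a vote for the leader as '(' and for the other as ')' turns such a sequence into a balanced string of 11 pairs, so the count is C_11. So A = C_11 = 58786.
Ballot sequences with n votes each where one side never trails are Dyck words, counted by C_n; here n = 8. So B = C_8 = 1430.
A − B = 58786 − 1430 = 57356.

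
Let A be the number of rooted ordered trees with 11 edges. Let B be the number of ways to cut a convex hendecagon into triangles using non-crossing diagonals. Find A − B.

A rooted plane tree with 11 edges has 12 nodes, and the count is C_11. So A = C_11 = 58786.
Triangulations of a convex m-gon are counted by C_{m−2}; with m = 11 this is C_9. So B = C_9 = 4862.
A − B = 58786 − 4862 = 53924.

53924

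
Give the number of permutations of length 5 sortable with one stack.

Stack-sortable permutations are exactly the 231-avoiding ones, counted by C_n; here n = 5.
C_5 = 42.

42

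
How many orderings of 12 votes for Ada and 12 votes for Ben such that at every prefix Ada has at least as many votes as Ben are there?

208012

Ballot sequences with n votes each where one side never trails are Dyck words, counted by C_n; here n = 12.
C_12 = C_11 · 2(2·11+1)/(11+2) = 58786 · 46/13 = 208012.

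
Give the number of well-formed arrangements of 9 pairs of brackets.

Balanced strings of n pairs of brackets are counted by C_n; here n = 9.
C_9 = C(18,9)/10 = 48620/10 = 4862.

4862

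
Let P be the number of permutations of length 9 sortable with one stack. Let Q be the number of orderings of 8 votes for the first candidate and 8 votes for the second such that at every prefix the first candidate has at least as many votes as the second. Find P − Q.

By Knuth's characterisation, the stack-sortable permutations of length 9 are the 231-avoiders, numbering C_9. So P = C_9 = 4862.
Reading a vote for the leader as '(' and for the other as ')' turns such a sequence into a balanced string of 8 pairs, so the count is C_8. So Q = C_8 = 1430.
P − Q = 4862 − 1430 = 3432.

3432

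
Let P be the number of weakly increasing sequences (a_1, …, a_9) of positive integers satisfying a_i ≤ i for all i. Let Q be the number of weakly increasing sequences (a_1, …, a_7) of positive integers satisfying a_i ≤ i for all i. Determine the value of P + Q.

Such sub-staircase sequences of length n are counted by C_n; here n = 9. So P = C_9 = 4862.
Such sub-staircase sequences of length n are counted by C_n; here n = 7. So Q = C_7 = 429.
P + Q = 4862 + 429 = 5291.

5291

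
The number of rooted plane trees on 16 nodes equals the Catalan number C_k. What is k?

15

Rooted ordered (plane) trees on m nodes have m−1 edges and are counted by C_{m−1}; m = 16 gives C_15.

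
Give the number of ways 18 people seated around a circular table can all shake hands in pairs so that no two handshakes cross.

Non-crossing handshake pairings of 2n people are counted by C_n; 18 people gives n = 9.
C_9 = 4862.

4862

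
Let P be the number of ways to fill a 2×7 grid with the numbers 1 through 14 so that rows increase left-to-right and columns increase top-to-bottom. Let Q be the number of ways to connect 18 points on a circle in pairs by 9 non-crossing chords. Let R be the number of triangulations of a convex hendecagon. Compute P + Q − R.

By the hook-length formula (or a Dyck-path bijection), SYT of shape 2×7 number C_7. So P = C_7 = 429.
Non-crossing perfect matchings of 2n points on a circle are counted by C_n; with 18 points, n = 9. So Q = C_9 = 4862.
Triangulations of a convex m-gon are counted by C_{m−2}; with m = 11 this is C_9. So R = C_9 = 4862.
P + Q − R = 429 + 4862 − 4862 = 429.

429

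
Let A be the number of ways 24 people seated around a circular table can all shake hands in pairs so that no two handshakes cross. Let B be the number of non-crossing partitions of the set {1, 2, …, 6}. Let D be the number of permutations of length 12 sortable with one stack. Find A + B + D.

416156

Non-crossing handshake pairings of 2n people are counted by C_n; 24 people gives n = 12. So A = C_12 = 208012.
Non-crossing partitions of an n-element set are counted by C_n; here n = 6. So B = C_6 = 132.
Stack-sortable permutations are exactly the 231-avoiding ones, counted by C_n; here n = 12. So D = C_12 = 208012.
A + B + D = 208012 + 132 + 208012 = 416156.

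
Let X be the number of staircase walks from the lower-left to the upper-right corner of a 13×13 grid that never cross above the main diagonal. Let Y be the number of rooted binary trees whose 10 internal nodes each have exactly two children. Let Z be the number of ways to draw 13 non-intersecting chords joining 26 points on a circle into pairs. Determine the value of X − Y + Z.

Sub-diagonal monotone paths from (0,0) to (13,13) biject with Dyck paths of semilength 13, giving C_13. So X = C_13 = 742900.
Full binary trees with n internal nodes are counted by C_n; here n = 10. So Y = C_10 = 16796.
Non-crossing perfect matchings of 2n points on a circle are counted by C_n; with 26 points, n = 13. So Z = C_13 = 742900.
X − Y + Z = 742900 − 16796 + 742900 = 1469004.

1469004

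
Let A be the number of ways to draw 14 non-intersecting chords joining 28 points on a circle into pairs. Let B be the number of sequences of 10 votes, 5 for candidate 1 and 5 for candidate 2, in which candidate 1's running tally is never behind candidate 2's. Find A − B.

2674398

Non-crossing perfect matchings of 2n points on a circle are counted by C_n; with 28 points, n = 14. So A = C_14 = 2674440.
Reading a vote for the leader as '(' and for the other as ')' turns such a sequence into a balanced string of 5 pairs, so the count is C_5. So B = C_5 = 42.
A − B = 2674440 − 42 = 2674398.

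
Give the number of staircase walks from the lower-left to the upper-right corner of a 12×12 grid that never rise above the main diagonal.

Sub-diagonal monotone paths from (0,0) to (12,12) biject with Dyck paths of semilength 12, giving C_12.
C_12 = C(24,12)/13 = 2704156/13 = 208012.

208012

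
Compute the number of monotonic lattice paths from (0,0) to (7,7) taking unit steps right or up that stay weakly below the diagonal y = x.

429

Sub-diagonal monotone paths from (0,0) to (7,7) biject with Dyck paths of semilength 7, giving C_7.
C_7 = C_6 · 2(2·6+1)/(6+2) = 132 · 26/8 = 429.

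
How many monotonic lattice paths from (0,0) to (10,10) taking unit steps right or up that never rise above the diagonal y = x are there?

16796

Sub-diagonal monotone paths from (0,0) to (10,10) biject with Dyck paths of semilength 10, giving C_10.
C_10 = C(20,10)/11 = 184756/11 = 16796.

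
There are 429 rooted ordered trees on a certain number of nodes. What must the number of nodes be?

8

Rooted ordered trees on m nodes are counted by C_{m−1}. The Catalan number equal to 429 is C_7.
So the index is 7, and the number of nodes is 7 + 1 = 8.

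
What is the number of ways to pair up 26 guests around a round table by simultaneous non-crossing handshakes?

With 26 = 2·13 people, non-crossing handshake pairings are non-crossing perfect matchings on a circle, counted by C_13.
C_13 = C(26,13)/14 = 10400600/14 = 742900.

742900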